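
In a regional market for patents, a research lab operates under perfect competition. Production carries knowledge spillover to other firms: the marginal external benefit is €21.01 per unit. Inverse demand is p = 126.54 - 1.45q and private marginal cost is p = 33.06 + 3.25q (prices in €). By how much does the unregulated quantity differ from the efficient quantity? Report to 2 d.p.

Market equilibrium (private): 33.06 + 3.25q = 126.54 - 1.45q → q_m = 19.8894.
Social marginal cost = private MC − MEB = 12.05 + 3.25q.
Set SMC = demand: 12.05 + 3.25q = 126.54 - 1.45q → q* = 24.3596.
Gap = |19.8894 − 24.3596| = 4.4702.

4.47 units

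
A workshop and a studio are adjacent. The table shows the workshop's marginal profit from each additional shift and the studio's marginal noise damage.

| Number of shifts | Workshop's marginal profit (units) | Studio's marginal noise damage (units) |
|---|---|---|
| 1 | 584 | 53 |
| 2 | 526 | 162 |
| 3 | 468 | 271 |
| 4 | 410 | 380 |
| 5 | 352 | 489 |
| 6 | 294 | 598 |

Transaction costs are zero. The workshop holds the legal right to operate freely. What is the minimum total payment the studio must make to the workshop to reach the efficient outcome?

646

Left alone the workshop would choose level 6 (marginal profit stays positive).
Efficient level: k* = 4 (marginal profit ≥ marginal noise damage through 4).
The studio must at least cover the workshop's forgone profit from cutting 6→4: 352 + 294 = 646.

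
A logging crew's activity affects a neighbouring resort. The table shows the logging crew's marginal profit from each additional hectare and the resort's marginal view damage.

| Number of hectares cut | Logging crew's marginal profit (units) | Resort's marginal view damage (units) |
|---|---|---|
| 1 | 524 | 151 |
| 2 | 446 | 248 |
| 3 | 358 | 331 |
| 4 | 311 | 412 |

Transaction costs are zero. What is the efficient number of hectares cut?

3

Bargaining reaches the level where marginal profit last exceeds marginal view damage.
That holds through level 3 (358 ≥ 331) but not at 4 (311 < 412).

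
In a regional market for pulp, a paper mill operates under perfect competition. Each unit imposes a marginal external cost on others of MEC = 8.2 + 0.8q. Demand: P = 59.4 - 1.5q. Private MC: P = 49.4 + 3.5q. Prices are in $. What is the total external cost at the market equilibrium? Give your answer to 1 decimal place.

$18.0

Market equilibrium (private): 49.4 + 3.5q = 59.4 - 1.5q → q_m = 2.0000.
Total external cost = ∫₀^{q_m} (8.2 + 0.8q) dq = 8.2×2.0000 + ½×0.8×2.0000² = 18.0000.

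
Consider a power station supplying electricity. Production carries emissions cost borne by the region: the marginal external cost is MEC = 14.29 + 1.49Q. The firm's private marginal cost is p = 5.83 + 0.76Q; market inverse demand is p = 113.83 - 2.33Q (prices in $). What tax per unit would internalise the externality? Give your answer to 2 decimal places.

tax = $44.78 per unit

Social marginal cost = private MC + MEC = 20.12 + 2.25Q.
Set SMC = demand: 20.12 + 2.25Q = 113.83 - 2.33Q → Q* = 20.4607.
The Pigouvian tax equals MEC at Q*: 14.29 + 1.49×20.4607 = 44.7764.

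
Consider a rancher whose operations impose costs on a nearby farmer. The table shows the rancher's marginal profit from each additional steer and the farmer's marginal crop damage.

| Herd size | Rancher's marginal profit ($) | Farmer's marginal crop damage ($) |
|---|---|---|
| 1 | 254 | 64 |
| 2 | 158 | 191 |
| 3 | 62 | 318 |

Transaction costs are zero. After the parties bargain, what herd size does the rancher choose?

Bargaining reaches the level where marginal profit last exceeds marginal crop damage.
That holds through level 1 (254 ≥ 64) but not at 2 (158 < 191).

1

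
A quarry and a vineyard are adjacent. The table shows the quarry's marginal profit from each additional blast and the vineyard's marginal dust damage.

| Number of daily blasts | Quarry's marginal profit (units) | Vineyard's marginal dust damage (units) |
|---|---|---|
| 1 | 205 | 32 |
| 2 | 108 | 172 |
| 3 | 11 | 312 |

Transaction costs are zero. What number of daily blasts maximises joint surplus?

Bargaining reaches the level where marginal profit last exceeds marginal dust damage.
That holds through level 1 (205 ≥ 32) but not at 2 (108 < 172).

1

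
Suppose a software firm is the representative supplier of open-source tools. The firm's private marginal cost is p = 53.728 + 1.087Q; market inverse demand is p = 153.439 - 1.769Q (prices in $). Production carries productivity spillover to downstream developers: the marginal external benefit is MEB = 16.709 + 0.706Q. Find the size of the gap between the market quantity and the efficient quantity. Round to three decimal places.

Market equilibrium (private): 53.728 + 1.087Q = 153.439 - 1.769Q → Q_m = 34.9128.
Social marginal cost = private MC − MEB = 37.019 + 0.381Q.
Set SMC = demand: 37.019 + 0.381Q = 153.439 - 1.769Q → Q* = 54.1488.
Gap = |34.9128 − 54.1488| = 19.2360.

19.236 units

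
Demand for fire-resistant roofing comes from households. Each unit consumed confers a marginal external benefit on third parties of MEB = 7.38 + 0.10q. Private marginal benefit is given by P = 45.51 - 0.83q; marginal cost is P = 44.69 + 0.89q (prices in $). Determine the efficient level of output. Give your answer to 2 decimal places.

Social marginal benefit = demand + MEB = 52.89 - 0.73q.
Set SMB = MC: 52.89 - 0.73q = 44.69 + 0.89q → q* = 5.0617.

q* = 5.06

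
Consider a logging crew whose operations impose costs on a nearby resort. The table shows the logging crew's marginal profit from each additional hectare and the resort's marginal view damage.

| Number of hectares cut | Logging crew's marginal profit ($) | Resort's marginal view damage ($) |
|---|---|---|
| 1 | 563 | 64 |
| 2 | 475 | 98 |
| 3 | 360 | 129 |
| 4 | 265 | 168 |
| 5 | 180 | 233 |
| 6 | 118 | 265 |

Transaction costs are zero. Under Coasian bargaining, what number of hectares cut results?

4

Bargaining reaches the level where marginal profit last exceeds marginal view damage.
That holds through level 4 (265 ≥ 168) but not at 5 (180 < 233).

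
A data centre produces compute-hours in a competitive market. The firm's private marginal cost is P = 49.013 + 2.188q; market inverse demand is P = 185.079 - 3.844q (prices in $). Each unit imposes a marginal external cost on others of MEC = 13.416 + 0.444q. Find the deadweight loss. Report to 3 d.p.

Market equilibrium (private): 49.013 + 2.188q = 185.079 - 3.844q → q_m = 22.5574.
Social marginal cost = private MC + MEC = 62.429 + 2.632q.
Set SMC = demand: 62.429 + 2.632q = 185.079 - 3.844q → q* = 18.9392.
Height of the DWL triangle at q_m is SMC(q_m) − demand(q_m) = MEC(q_m) = 23.4315.
DWL = ½ × 3.6182 × 23.4315 = 42.3899.

DWL = $42.390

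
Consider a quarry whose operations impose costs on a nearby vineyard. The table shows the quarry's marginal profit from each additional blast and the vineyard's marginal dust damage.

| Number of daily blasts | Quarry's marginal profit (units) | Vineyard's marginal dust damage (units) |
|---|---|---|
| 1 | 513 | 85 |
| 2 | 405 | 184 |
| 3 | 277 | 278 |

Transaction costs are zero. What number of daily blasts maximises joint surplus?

Bargaining reaches the level where marginal profit last exceeds marginal dust damage.
That holds through level 2 (405 ≥ 184) but not at 3 (277 < 278).

2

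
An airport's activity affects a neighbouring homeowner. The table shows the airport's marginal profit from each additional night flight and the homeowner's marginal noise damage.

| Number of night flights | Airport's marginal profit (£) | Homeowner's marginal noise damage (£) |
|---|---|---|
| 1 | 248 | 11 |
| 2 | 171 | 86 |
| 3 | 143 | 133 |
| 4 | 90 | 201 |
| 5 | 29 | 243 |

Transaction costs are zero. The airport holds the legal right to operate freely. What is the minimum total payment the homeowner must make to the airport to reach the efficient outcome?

Left alone the airport would choose level 5 (marginal profit stays positive).
Efficient level: k* = 3 (marginal profit ≥ marginal noise damage through 3).
The homeowner must at least cover the airport's forgone profit from cutting 5→3: 90 + 29 = 119.

£119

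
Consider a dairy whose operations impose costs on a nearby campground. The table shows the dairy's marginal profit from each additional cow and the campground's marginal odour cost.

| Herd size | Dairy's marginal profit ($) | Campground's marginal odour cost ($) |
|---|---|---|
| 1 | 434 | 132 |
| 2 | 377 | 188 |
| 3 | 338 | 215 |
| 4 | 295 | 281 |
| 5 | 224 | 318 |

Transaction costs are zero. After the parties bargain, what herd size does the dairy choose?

4

Bargaining reaches the level where marginal profit last exceeds marginal odour cost.
That holds through level 4 (295 ≥ 281) but not at 5 (224 < 318).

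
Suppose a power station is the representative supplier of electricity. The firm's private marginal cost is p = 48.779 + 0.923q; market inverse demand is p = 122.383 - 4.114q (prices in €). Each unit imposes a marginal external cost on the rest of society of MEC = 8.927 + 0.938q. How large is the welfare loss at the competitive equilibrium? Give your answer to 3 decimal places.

DWL = €42.869

Market equilibrium (private): 48.779 + 0.923q = 122.383 - 4.114q → q_m = 14.6127.
Social marginal cost = private MC + MEC = 57.706 + 1.861q.
Set SMC = demand: 57.706 + 1.861q = 122.383 - 4.114q → q* = 10.8246.
The welfare-loss triangle has base |q_m − q*| and height MEC(q_m) (the vertical gap between SMC and demand is zero at q* and MEC at q_m).
DWL = ½ × 3.7881 × 22.6337 = 42.8694.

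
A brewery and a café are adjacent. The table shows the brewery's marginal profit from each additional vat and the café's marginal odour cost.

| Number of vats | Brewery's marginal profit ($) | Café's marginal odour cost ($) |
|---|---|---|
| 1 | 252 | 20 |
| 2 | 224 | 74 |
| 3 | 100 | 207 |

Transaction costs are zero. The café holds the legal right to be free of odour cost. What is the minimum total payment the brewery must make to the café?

Efficient level: marginal profit ≥ marginal odour cost through level 2, so k* = 2.
With the café holding the right, the brewery must at least compensate total damage at k*: 20 + 74 = 94.

$94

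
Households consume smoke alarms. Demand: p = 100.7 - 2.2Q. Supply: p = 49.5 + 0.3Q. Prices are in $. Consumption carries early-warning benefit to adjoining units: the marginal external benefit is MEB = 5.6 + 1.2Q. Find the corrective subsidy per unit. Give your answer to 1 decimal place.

Social marginal benefit = demand + MEB = 106.3 - Q.
Set SMB = MC: 106.3 - Q = 49.5 + 0.3Q → Q* = 43.6923.
The Pigouvian subsidy equals MEB at Q*: 5.6 + 1.2×43.6923 = 58.0308.

subsidy = $58.0 per unit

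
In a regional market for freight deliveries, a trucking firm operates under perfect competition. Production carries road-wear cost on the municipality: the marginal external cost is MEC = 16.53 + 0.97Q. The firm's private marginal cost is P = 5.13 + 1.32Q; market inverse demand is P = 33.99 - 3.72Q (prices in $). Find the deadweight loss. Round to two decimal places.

DWL = $40.58

Market equilibrium (private): 5.13 + 1.32Q = 33.99 - 3.72Q → Q_m = 5.7262.
Social marginal cost = private MC + MEC = 21.66 + 2.29Q.
Set SMC = demand: 21.66 + 2.29Q = 33.99 - 3.72Q → Q* = 2.0516.
The loss is the area between SMC and demand from Q* to Q_m; with linear curves that's a triangle of height MEC(Q_m).
DWL = ½ × 3.6746 × 22.0844 = 40.5757.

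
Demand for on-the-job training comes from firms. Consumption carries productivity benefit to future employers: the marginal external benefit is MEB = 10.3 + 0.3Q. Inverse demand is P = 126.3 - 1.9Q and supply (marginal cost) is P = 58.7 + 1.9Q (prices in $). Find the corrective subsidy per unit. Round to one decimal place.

Social marginal benefit = demand + MEB = 136.6 - 1.6Q.
Set SMB = MC: 136.6 - 1.6Q = 58.7 + 1.9Q → Q* = 22.2571.
The Pigouvian subsidy equals MEB at Q*: 10.3 + 0.3×22.2571 = 16.9771.

subsidy = $17.0 per unit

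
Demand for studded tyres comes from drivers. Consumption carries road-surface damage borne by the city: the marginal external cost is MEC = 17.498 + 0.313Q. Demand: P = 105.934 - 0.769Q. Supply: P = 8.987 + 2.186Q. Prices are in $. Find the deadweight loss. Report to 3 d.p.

Market equilibrium (private): 8.987 + 2.186Q = 105.934 - 0.769Q → Q_m = 32.8078.
Social marginal benefit = demand − MEC = 88.436 - 1.082Q.
Set SMB = MC: 88.436 - 1.082Q = 8.987 + 2.186Q → Q* = 24.3112.
The welfare-loss triangle has base |Q_m − Q*| and height MEC(Q_m) (the vertical gap between SMB and MC is zero at Q* and MEC at Q_m).
DWL = ½ × 8.4966 × 27.7668 = 117.9617.

DWL = $117.962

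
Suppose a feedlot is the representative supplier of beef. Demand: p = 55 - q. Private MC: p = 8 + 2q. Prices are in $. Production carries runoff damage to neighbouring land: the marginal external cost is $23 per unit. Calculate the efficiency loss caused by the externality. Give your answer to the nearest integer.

Market equilibrium (private): 8 + 2q = 55 - q → q_m = 15.6667.
Social marginal cost = private MC + MEC = 31 + 2q.
Set SMC = demand: 31 + 2q = 55 - q → q* = 8.0000.
Between q* and q_m the wedge SMC − demand runs linearly from 0 to MEC(q_m), so the loss is a triangle.
DWL = ½ × 7.6667 × 23.0000 = 88.1671.

DWL = $88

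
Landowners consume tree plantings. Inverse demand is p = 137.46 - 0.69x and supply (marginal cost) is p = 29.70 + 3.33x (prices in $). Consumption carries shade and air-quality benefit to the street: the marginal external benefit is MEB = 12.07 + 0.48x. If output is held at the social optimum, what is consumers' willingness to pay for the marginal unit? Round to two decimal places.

Social marginal benefit = demand + MEB = 149.53 - 0.21x.
Set SMB = MC: 149.53 - 0.21x = 29.70 + 3.33x → x* = 33.8503.
Consumer price on the demand curve at x*: 137.46 − 0.69×33.8503 = 114.1033.

P = $114.10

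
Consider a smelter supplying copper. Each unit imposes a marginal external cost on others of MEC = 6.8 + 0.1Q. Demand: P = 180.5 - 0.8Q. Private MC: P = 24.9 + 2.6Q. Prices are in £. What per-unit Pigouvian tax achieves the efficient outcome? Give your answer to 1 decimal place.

tax = £11.1 per unit

Social marginal cost = private MC + MEC = 31.7 + 2.7Q.
Set SMC = demand: 31.7 + 2.7Q = 180.5 - 0.8Q → Q* = 42.5143.
The Pigouvian tax equals MEC at Q*: 6.8 + 0.1×42.5143 = 11.0514.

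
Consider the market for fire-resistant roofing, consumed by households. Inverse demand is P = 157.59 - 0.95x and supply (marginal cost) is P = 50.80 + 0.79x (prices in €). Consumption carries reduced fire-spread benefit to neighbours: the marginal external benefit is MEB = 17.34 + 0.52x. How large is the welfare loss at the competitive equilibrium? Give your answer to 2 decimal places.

Market equilibrium (private): 50.80 + 0.79x = 157.59 - 0.95x → x_m = 61.3736.
Social marginal benefit = demand + MEB = 174.93 - 0.43x.
Set SMB = MC: 174.93 - 0.43x = 50.80 + 0.79x → x* = 101.7459.
Height of the DWL triangle at x_m is SMB(x_m) − MC(x_m) = MEB(x_m) = 49.2543.
DWL = ½ × 40.3723 × 49.2543 = 994.2547.

DWL = €994.25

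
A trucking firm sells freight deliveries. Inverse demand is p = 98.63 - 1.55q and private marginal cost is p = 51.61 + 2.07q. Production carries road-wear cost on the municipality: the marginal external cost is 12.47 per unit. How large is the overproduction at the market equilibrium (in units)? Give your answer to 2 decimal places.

3.44 units

Market equilibrium (private): 51.61 + 2.07q = 98.63 - 1.55q → q_m = 12.9890.
Social marginal cost = private MC + MEC = 64.08 + 2.07q.
Set SMC = demand: 64.08 + 2.07q = 98.63 - 1.55q → q* = 9.5442.
Gap = |12.9890 − 9.5442| = 3.4448.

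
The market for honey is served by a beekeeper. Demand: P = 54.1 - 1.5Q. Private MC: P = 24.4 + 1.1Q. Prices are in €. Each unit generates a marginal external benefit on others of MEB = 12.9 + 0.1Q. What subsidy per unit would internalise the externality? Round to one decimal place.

Social marginal cost = private MC − MEB = 11.5 + Q.
Set SMC = demand: 11.5 + Q = 54.1 - 1.5Q → Q* = 17.0400.
The Pigouvian subsidy equals MEB at Q*: 12.9 + 0.1×17.0400 = 14.6040.

subsidy = €14.6 per unit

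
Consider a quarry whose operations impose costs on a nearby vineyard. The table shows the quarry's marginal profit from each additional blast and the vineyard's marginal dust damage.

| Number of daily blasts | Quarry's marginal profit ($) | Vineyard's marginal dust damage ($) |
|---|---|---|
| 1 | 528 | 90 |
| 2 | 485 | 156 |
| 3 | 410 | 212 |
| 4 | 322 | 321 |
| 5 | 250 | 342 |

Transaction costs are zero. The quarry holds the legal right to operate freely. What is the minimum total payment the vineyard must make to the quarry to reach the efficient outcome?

Left alone the quarry would choose level 5 (marginal profit stays positive).
Efficient level: k* = 4 (marginal profit ≥ marginal dust damage through 4).
The vineyard must at least cover the quarry's forgone profit from cutting 5→4: 250 = 250.

$250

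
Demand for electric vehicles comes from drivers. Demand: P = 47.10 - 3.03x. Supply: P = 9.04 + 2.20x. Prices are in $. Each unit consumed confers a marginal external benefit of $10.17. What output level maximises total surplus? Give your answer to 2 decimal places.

x* = 9.22

Social marginal benefit = demand + MEB = 57.27 - 3.03x.
Set SMB = MC: 57.27 - 3.03x = 9.04 + 2.20x → x* = 9.2218.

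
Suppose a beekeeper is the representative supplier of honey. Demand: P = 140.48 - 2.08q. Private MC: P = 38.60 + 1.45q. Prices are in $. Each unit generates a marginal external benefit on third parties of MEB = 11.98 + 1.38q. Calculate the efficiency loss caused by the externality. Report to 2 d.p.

DWL = $624.21

Market equilibrium (private): 38.60 + 1.45q = 140.48 - 2.08q → q_m = 28.8612.
Social marginal cost = private MC − MEB = 26.62 + 0.07q.
Set SMC = demand: 26.62 + 0.07q = 140.48 - 2.08q → q* = 52.9581.
Height of the DWL triangle at q_m is demand(q_m) − SMC(q_m) = MEB(q_m) = 51.8084.
DWL = ½ × 24.0969 × 51.8084 = 624.2109.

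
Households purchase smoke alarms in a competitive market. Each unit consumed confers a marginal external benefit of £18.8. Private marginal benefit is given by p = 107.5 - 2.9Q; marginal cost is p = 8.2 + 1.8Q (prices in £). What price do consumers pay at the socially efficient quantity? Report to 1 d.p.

P = £34.6

Social marginal benefit = demand + MEB = 126.3 - 2.9Q.
Set SMB = MC: 126.3 - 2.9Q = 8.2 + 1.8Q → Q* = 25.1277.
Consumer price on the demand curve at Q*: 107.5 − 2.9×25.1277 = 34.6297.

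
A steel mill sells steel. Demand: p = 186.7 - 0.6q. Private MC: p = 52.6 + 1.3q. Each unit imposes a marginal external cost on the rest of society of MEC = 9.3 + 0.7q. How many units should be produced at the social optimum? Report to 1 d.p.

q* = 48.0

Social marginal cost = private MC + MEC = 61.9 + 2.0q.
Set SMC = demand: 61.9 + 2.0q = 186.7 - 0.6q → q* = 48.0000.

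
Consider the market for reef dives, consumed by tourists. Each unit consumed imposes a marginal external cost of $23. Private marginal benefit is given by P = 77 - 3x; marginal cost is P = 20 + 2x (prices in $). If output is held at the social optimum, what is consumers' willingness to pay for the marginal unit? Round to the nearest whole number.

Social marginal benefit = demand − MEC = 54 - 3x.
Set SMB = MC: 54 - 3x = 20 + 2x → x* = 6.8000.
Consumer price on the demand curve at x*: 77 − 3×6.8000 = 56.6000.

P = $57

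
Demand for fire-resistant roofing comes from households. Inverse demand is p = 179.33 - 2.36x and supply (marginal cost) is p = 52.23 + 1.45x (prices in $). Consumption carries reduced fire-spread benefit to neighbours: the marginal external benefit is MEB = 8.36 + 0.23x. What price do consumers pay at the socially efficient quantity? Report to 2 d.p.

Social marginal benefit = demand + MEB = 187.69 - 2.13x.
Set SMB = MC: 187.69 - 2.13x = 52.23 + 1.45x → x* = 37.8380.
Consumer price on the demand curve at x*: 179.33 − 2.36×37.8380 = 90.0323.

P = $90.03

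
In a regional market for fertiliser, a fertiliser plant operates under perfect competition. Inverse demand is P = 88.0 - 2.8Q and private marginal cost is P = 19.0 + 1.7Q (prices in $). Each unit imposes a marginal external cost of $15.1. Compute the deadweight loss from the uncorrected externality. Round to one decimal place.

Market equilibrium (private): 19.0 + 1.7Q = 88.0 - 2.8Q → Q_m = 15.3333.
Social marginal cost = private MC + MEC = 34.1 + 1.7Q.
Set SMC = demand: 34.1 + 1.7Q = 88.0 - 2.8Q → Q* = 11.9778.
Height of the DWL triangle at Q_m is SMC(Q_m) − demand(Q_m) = MEC(Q_m) = 15.1000.
DWL = ½ × 3.3555 × 15.1000 = 25.3340.

DWL = $25.3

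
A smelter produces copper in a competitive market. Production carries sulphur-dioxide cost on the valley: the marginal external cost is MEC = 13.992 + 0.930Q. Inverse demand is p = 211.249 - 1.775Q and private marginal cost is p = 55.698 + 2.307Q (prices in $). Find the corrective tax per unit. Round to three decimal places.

tax = $40.259 per unit

Social marginal cost = private MC + MEC = 69.690 + 3.237Q.
Set SMC = demand: 69.690 + 3.237Q = 211.249 - 1.775Q → Q* = 28.2440.
The Pigouvian tax equals MEC at Q*: 13.992 + 0.930×28.2440 = 40.2589.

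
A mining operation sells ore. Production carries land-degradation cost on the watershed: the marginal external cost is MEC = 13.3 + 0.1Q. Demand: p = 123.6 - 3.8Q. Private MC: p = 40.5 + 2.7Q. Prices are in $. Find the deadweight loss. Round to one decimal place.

Market equilibrium (private): 40.5 + 2.7Q = 123.6 - 3.8Q → Q_m = 12.7846.
Social marginal cost = private MC + MEC = 53.8 + 2.8Q.
Set SMC = demand: 53.8 + 2.8Q = 123.6 - 3.8Q → Q* = 10.5758.
The loss is the area between SMC and demand from Q* to Q_m; with linear curves that's a triangle of height MEC(Q_m).
DWL = ½ × 2.2088 × 14.5785 = 16.1005.

DWL = $16.1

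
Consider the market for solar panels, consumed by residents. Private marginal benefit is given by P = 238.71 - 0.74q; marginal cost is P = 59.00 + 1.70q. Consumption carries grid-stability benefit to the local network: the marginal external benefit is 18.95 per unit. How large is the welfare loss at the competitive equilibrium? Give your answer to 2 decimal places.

Market equilibrium (private): 59.00 + 1.70q = 238.71 - 0.74q → q_m = 73.6516.
Social marginal benefit = demand + MEB = 257.66 - 0.74q.
Set SMB = MC: 257.66 - 0.74q = 59.00 + 1.70q → q* = 81.4180.
Height of the DWL triangle at q_m is SMB(q_m) − MC(q_m) = MEB(q_m) = 18.9500.
DWL = ½ × 7.7664 × 18.9500 = 73.5866.

DWL = 73.59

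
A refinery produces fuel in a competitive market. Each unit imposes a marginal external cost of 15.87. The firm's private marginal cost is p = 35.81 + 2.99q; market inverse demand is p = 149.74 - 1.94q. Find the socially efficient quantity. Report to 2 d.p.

Social marginal cost = private MC + MEC = 51.68 + 2.99q.
Set SMC = demand: 51.68 + 2.99q = 149.74 - 1.94q → q* = 19.8905.

q* = 19.89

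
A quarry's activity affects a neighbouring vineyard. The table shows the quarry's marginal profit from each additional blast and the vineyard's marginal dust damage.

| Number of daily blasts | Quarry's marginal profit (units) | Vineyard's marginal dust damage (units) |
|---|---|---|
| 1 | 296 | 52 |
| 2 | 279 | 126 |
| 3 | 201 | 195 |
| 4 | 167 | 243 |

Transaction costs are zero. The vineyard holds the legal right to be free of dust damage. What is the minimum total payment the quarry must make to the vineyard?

373

Efficient level: marginal profit ≥ marginal dust damage through level 3, so k* = 3.
With the vineyard holding the right, the quarry must at least compensate total damage at k*: 52 + 126 + 195 = 373.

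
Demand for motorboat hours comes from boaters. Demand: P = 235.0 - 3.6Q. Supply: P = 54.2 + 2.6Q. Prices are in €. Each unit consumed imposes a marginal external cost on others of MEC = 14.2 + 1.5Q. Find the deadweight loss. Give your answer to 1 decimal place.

Market equilibrium (private): 54.2 + 2.6Q = 235.0 - 3.6Q → Q_m = 29.1613.
Social marginal benefit = demand − MEC = 220.8 - 5.1Q.
Set SMB = MC: 220.8 - 5.1Q = 54.2 + 2.6Q → Q* = 21.6364.
Height of the DWL triangle at Q_m is MC(Q_m) − SMB(Q_m) = MEC(Q_m) = 57.9419.
DWL = ½ × 7.5249 × 57.9419 = 218.0035.

DWL = €218.0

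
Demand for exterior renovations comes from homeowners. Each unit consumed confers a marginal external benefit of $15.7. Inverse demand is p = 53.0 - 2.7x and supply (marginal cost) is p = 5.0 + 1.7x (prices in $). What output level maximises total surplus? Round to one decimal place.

Social marginal benefit = demand + MEB = 68.7 - 2.7x.
Set SMB = MC: 68.7 - 2.7x = 5.0 + 1.7x → x* = 14.4773.

x* = 14.5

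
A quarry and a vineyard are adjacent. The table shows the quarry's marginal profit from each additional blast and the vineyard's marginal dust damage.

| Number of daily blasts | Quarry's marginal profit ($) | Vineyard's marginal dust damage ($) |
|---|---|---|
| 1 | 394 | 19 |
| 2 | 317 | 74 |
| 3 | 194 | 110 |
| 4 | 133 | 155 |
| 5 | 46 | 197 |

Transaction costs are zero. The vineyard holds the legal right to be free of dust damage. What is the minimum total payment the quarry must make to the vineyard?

Efficient level: marginal profit ≥ marginal dust damage through level 3, so k* = 3.
With the vineyard holding the right, the quarry must at least compensate total damage at k*: 19 + 74 + 110 = 203.

$203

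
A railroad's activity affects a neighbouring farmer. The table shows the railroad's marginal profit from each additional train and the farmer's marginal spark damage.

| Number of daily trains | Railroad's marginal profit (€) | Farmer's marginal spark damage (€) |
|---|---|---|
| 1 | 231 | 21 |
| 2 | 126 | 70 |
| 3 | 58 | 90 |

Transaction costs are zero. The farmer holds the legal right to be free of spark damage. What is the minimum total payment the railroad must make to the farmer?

Efficient level: marginal profit ≥ marginal spark damage through level 2, so k* = 2.
With the farmer holding the right, the railroad must at least compensate total damage at k*: 21 + 70 = 91.

€91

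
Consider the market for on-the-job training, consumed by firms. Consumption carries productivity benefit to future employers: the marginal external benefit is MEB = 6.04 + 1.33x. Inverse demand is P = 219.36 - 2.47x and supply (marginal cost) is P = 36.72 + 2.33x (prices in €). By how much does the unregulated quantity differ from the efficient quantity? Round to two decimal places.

16.32 units

Market equilibrium (private): 36.72 + 2.33x = 219.36 - 2.47x → x_m = 38.0500.
Social marginal benefit = demand + MEB = 225.40 - 1.14x.
Set SMB = MC: 225.40 - 1.14x = 36.72 + 2.33x → x* = 54.3746.
Gap = |38.0500 − 54.3746| = 16.3246.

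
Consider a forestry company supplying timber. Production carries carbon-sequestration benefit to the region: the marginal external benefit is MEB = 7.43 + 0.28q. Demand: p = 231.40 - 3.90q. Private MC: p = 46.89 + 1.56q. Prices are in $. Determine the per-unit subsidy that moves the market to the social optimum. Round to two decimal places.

subsidy = $17.81 per unit

Social marginal cost = private MC − MEB = 39.46 + 1.28q.
Set SMC = demand: 39.46 + 1.28q = 231.40 - 3.90q → q* = 37.0541.
The Pigouvian subsidy equals MEB at q*: 7.43 + 0.28×37.0541 = 17.8051.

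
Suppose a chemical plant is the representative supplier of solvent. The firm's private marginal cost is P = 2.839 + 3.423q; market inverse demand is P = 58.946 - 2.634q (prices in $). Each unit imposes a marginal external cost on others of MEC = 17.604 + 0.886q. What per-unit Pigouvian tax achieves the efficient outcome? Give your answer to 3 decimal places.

tax = $22.517 per unit

Social marginal cost = private MC + MEC = 20.443 + 4.309q.
Set SMC = demand: 20.443 + 4.309q = 58.946 - 2.634q → q* = 5.5456.
The Pigouvian tax equals MEC at q*: 17.604 + 0.886×5.5456 = 22.5174.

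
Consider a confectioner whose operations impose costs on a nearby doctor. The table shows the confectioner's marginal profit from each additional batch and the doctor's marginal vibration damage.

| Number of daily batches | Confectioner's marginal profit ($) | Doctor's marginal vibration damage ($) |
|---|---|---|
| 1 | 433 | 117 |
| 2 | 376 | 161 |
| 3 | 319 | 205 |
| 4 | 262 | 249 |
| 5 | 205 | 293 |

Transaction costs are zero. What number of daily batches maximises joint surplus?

4

Bargaining reaches the level where marginal profit last exceeds marginal vibration damage.
That holds through level 4 (262 ≥ 249) but not at 5 (205 < 293).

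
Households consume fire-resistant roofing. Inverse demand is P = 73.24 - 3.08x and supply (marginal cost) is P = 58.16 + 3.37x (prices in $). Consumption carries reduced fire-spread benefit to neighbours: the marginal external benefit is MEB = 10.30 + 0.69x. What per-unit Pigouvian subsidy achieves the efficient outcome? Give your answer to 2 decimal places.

subsidy = $13.34 per unit

Social marginal benefit = demand + MEB = 83.54 - 2.39x.
Set SMB = MC: 83.54 - 2.39x = 58.16 + 3.37x → x* = 4.4063.
The Pigouvian subsidy equals MEB at x*: 10.30 + 0.69×4.4063 = 13.3403.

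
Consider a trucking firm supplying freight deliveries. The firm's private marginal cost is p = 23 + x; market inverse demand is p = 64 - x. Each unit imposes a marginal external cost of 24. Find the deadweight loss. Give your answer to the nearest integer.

Market equilibrium (private): 23 + x = 64 - x → x_m = 20.5000.
Social marginal cost = private MC + MEC = 47 + x.
Set SMC = demand: 47 + x = 64 - x → x* = 8.5000.
Height of the DWL triangle at x_m is SMC(x_m) − demand(x_m) = MEC(x_m) = 24.0000.
DWL = ½ × 12.0000 × 24.0000 = 144.0000.

DWL = 144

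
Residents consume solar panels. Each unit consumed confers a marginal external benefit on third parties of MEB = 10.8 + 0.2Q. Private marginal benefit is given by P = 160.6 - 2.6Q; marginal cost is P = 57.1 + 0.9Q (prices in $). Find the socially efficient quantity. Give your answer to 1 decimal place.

Social marginal benefit = demand + MEB = 171.4 - 2.4Q.
Set SMB = MC: 171.4 - 2.4Q = 57.1 + 0.9Q → Q* = 34.6364.

Q* = 34.6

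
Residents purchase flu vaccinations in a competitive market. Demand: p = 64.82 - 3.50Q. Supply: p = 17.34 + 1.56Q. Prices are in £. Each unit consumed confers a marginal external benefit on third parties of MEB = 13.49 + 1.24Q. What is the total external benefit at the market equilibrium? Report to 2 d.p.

Market equilibrium (private): 17.34 + 1.56Q = 64.82 - 3.50Q → Q_m = 9.3834.
Total external benefit = ∫₀^{Q_m} (13.49 + 1.24Q) dQ = 13.49×9.3834 + ½×1.24×9.3834² = 181.1719.

£181.17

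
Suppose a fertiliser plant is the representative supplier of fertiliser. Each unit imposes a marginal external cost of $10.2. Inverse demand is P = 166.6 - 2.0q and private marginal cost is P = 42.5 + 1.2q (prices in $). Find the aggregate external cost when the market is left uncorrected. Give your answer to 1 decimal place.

$395.6

Market equilibrium (private): 42.5 + 1.2q = 166.6 - 2.0q → q_m = 38.7813.
Total external cost = MEC × q_m = 10.2 × 38.7813 = 395.5693.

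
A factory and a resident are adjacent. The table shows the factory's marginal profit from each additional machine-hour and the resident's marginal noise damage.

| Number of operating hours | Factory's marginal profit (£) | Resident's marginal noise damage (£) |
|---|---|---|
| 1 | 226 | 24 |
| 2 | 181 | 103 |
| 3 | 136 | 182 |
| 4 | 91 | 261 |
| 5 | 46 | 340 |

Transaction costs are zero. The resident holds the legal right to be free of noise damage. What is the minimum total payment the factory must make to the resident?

Efficient level: marginal profit ≥ marginal noise damage through level 2, so k* = 2.
With the resident holding the right, the factory must at least compensate total damage at k*: 24 + 103 = 127.

£127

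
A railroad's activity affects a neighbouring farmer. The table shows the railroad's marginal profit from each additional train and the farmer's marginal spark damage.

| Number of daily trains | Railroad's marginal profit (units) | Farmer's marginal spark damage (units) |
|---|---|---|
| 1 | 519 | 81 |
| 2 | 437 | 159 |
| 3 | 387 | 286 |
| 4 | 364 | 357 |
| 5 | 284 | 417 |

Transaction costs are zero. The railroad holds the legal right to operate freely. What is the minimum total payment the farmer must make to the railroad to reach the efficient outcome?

284

Left alone the railroad would choose level 5 (marginal profit stays positive).
Efficient level: k* = 4 (marginal profit ≥ marginal spark damage through 4).
The farmer must at least cover the railroad's forgone profit from cutting 5→4: 284 = 284.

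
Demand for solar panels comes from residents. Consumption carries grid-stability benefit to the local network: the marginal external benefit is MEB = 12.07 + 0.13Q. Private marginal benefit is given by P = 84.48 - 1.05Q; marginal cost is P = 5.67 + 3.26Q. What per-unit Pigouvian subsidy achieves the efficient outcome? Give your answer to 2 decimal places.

Social marginal benefit = demand + MEB = 96.55 - 0.92Q.
Set SMB = MC: 96.55 - 0.92Q = 5.67 + 3.26Q → Q* = 21.7416.
The Pigouvian subsidy equals MEB at Q*: 12.07 + 0.13×21.7416 = 14.8964.

subsidy = 14.90 per unit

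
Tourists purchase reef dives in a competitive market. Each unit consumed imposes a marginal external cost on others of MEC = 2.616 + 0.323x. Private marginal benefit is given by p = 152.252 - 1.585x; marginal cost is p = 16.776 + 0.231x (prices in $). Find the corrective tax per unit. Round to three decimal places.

Social marginal benefit = demand − MEC = 149.636 - 1.908x.
Set SMB = MC: 149.636 - 1.908x = 16.776 + 0.231x → x* = 62.1131.
The Pigouvian tax equals MEC at x*: 2.616 + 0.323×62.1131 = 22.6785.

tax = $22.679 per unit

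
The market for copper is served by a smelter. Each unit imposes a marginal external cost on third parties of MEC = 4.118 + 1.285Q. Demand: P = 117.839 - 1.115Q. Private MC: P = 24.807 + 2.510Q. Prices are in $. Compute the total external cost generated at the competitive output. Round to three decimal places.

Market equilibrium (private): 24.807 + 2.510Q = 117.839 - 1.115Q → Q_m = 25.6640.
Total external cost = ∫₀^{Q_m} (4.118 + 1.285Q) dQ = 4.118×25.6640 + ½×1.285×25.6640² = 528.8611.

$528.861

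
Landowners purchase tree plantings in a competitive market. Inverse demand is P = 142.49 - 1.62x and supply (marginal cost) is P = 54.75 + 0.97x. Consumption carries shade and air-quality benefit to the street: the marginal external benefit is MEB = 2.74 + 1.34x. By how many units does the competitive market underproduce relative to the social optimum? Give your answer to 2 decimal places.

Market equilibrium (private): 54.75 + 0.97x = 142.49 - 1.62x → x_m = 33.8764.
Social marginal benefit = demand + MEB = 145.23 - 0.28x.
Set SMB = MC: 145.23 - 0.28x = 54.75 + 0.97x → x* = 72.3840.
Gap = |33.8764 − 72.3840| = 38.5076.

38.51 units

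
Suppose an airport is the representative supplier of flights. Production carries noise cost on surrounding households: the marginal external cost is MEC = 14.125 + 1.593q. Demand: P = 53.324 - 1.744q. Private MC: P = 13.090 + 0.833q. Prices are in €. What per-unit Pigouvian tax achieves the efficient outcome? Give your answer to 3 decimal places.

Social marginal cost = private MC + MEC = 27.215 + 2.426q.
Set SMC = demand: 27.215 + 2.426q = 53.324 - 1.744q → q* = 6.2612.
The Pigouvian tax equals MEC at q*: 14.125 + 1.593×6.2612 = 24.0991.

tax = €24.099 per unit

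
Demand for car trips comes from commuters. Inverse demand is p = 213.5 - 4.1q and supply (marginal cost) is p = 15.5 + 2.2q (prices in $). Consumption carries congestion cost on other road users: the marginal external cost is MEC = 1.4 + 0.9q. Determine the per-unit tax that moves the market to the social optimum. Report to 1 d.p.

Social marginal benefit = demand − MEC = 212.1 - 5.0q.
Set SMB = MC: 212.1 - 5.0q = 15.5 + 2.2q → q* = 27.3056.
The Pigouvian tax equals MEC at q*: 1.4 + 0.9×27.3056 = 25.9750.

tax = $26.0 per unit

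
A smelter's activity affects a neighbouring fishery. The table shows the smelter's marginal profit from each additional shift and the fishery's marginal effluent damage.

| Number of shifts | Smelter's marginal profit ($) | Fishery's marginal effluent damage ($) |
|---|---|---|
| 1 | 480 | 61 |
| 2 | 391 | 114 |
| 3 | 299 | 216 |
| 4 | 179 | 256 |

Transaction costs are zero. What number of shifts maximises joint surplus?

Bargaining reaches the level where marginal profit last exceeds marginal effluent damage.
That holds through level 3 (299 ≥ 216) but not at 4 (179 < 256).

3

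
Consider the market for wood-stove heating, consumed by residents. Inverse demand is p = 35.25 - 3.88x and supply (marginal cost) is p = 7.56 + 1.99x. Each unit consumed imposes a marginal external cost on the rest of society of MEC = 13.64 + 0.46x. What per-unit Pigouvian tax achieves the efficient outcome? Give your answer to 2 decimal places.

tax = 14.66 per unit

Social marginal benefit = demand − MEC = 21.61 - 4.34x.
Set SMB = MC: 21.61 - 4.34x = 7.56 + 1.99x → x* = 2.2196.
The Pigouvian tax equals MEC at x*: 13.64 + 0.46×2.2196 = 14.6610.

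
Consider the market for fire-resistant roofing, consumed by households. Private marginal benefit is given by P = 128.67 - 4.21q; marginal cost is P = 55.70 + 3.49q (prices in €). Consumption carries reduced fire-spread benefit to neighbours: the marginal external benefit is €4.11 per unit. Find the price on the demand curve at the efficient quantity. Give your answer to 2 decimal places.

Social marginal benefit = demand + MEB = 132.78 - 4.21q.
Set SMB = MC: 132.78 - 4.21q = 55.70 + 3.49q → q* = 10.0104.
Consumer price on the demand curve at q*: 128.67 − 4.21×10.0104 = 86.5262.

P = €86.53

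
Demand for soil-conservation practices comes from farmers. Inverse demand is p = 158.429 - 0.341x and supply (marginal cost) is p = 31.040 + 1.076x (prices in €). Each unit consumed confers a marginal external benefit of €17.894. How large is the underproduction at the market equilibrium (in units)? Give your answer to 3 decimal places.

Market equilibrium (private): 31.040 + 1.076x = 158.429 - 0.341x → x_m = 89.9005.
Social marginal benefit = demand + MEB = 176.323 - 0.341x.
Set SMB = MC: 176.323 - 0.341x = 31.040 + 1.076x → x* = 102.5286.
Gap = |89.9005 − 102.5286| = 12.6281.

12.628 units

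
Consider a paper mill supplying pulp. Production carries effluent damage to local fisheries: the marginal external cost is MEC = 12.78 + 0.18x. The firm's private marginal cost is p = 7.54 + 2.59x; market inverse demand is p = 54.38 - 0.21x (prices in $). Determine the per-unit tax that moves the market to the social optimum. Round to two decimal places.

Social marginal cost = private MC + MEC = 20.32 + 2.77x.
Set SMC = demand: 20.32 + 2.77x = 54.38 - 0.21x → x* = 11.4295.
The Pigouvian tax equals MEC at x*: 12.78 + 0.18×11.4295 = 14.8373.

tax = $14.84 per unit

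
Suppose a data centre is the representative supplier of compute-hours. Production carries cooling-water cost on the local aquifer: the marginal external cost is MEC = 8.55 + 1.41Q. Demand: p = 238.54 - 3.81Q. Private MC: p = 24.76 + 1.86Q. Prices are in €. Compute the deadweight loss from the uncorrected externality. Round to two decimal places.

DWL = €268.95

Market equilibrium (private): 24.76 + 1.86Q = 238.54 - 3.81Q → Q_m = 37.7037.
Social marginal cost = private MC + MEC = 33.31 + 3.27Q.
Set SMC = demand: 33.31 + 3.27Q = 238.54 - 3.81Q → Q* = 28.9873.
The welfare-loss triangle has base |Q_m − Q*| and height MEC(Q_m) (the vertical gap between SMC and demand is zero at Q* and MEC at Q_m).
DWL = ½ × 8.7164 × 61.7122 = 268.9541.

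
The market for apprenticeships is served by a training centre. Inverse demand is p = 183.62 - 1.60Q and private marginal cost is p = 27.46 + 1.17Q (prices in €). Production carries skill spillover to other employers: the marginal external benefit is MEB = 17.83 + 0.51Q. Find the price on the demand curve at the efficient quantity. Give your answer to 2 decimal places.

P = €60.44

Social marginal cost = private MC − MEB = 9.63 + 0.66Q.
Set SMC = demand: 9.63 + 0.66Q = 183.62 - 1.60Q → Q* = 76.9867.
Consumer price on the demand curve at Q*: 183.62 − 1.60×76.9867 = 60.4413.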